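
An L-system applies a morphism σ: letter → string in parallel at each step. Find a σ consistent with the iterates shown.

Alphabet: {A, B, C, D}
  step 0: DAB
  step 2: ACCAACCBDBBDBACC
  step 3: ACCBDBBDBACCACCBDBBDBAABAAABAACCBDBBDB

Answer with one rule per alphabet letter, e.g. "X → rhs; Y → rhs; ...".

  step 2 ⇒ step 3: ACCAACCBDBBDBACC ⇒ ACC·BDB·BDB·ACC·ACC·BDB·BDB·A·AB·A·A·AB·A·ACC·BDB·BDB
    A ↦ ACC
    B ↦ A
    C ↦ BDB
    D ↦ AB

A->ACC, B->A, C->BDB, D->AB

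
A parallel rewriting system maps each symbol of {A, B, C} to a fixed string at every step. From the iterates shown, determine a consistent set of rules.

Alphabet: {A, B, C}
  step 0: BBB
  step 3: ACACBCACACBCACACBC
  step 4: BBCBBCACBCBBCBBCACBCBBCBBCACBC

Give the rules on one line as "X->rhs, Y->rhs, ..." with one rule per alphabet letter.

A->B, B->AC, C->BC

  step 3 ⇒ step 4: ACACBCACACBCACACBC ⇒ B·BC·B·BC·AC·BC·B·BC·B·BC·AC·BC·B·BC·B·BC·AC·BC
    A ↦ B
    B ↦ AC
    C ↦ BC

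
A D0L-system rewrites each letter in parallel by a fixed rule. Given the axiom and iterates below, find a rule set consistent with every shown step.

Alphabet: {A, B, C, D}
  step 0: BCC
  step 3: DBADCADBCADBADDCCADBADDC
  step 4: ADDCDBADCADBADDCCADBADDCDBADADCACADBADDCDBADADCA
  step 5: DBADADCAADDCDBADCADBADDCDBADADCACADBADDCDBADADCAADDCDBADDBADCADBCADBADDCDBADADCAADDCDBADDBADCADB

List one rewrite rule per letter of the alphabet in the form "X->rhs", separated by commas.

A->DB, B->DC, C->CA, D->AD

  step 4 ⇒ step 5: ADDCDBADCADBADDCCADBADDCDBADADCACADBADDCDBADADCA ⇒ DB·AD·AD·CA·AD·DC·DB·AD·CA·DB·AD·DC·DB·AD·AD·CA·CA·DB·AD·DC·DB·AD·AD·CA·AD·DC·DB·AD·DB·AD·CA·DB·CA·DB·AD·DC·DB·AD·AD·CA·AD·DC·DB·AD·DB·AD·CA·DB
    A ↦ DB
    B ↦ DC
    C ↦ CA
    D ↦ AD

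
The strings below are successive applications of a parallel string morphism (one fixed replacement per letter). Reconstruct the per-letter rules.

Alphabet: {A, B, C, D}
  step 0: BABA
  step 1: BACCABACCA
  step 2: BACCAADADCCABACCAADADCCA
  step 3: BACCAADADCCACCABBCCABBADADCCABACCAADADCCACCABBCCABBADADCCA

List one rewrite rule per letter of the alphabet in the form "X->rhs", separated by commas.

A->CCA, B->BA, C->AD, D->BB

  step 2 ⇒ step 3: BACCAADADCCABACCAADADCCA ⇒ BA·CCA·AD·AD·CCA·CCA·BB·CCA·BB·AD·AD·CCA·BA·CCA·AD·AD·CCA·CCA·BB·CCA·BB·AD·AD·CCA
    A ↦ CCA
    B ↦ BA
    C ↦ AD
    D ↦ BB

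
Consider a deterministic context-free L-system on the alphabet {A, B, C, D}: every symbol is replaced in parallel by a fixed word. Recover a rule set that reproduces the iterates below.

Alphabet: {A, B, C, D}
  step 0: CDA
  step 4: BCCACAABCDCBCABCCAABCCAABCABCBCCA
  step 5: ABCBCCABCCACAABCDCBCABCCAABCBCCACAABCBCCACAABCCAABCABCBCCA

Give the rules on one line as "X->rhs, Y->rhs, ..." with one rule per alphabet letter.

  step 4 ⇒ step 5: BCCACAABCDCBCABCCAABCCAABCABCBCCA ⇒ A·BC·BC·CA·BC·CA·CA·A·BC·DC·BC·A·BC·CA·A·BC·BC·CA·CA·A·BC·BC·CA·CA·A·BC·CA·A·BC·A·BC·BC·CA
    A ↦ CA
    B ↦ A
    C ↦ BC
    D ↦ DC

A->CA, B->A, C->BC, D->DC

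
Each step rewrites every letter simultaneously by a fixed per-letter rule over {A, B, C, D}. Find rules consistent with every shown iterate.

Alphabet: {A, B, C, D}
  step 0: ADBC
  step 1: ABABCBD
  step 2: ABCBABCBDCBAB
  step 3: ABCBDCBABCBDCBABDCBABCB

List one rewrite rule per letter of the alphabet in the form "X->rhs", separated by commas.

A->AB, B->CB, C->D, D->AB

  step 2 ⇒ step 3: ABCBABCBDCBAB ⇒ AB·CB·D·CB·AB·CB·D·CB·AB·D·CB·AB·CB
    A ↦ AB
    B ↦ CB
    C ↦ D
    D ↦ AB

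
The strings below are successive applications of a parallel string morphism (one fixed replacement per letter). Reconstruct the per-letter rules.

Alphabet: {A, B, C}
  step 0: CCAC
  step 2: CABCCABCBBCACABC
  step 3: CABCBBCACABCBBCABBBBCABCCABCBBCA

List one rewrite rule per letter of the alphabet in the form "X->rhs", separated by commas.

  step 2 ⇒ step 3: CABCCABCBBCACABC ⇒ CA·BC·BB·CA·CA·BC·BB·CA·BB·BB·CA·BC·CA·BC·BB·CA
    A ↦ BC
    B ↦ BB
    C ↦ CA

A->BC, B->BB, C->CA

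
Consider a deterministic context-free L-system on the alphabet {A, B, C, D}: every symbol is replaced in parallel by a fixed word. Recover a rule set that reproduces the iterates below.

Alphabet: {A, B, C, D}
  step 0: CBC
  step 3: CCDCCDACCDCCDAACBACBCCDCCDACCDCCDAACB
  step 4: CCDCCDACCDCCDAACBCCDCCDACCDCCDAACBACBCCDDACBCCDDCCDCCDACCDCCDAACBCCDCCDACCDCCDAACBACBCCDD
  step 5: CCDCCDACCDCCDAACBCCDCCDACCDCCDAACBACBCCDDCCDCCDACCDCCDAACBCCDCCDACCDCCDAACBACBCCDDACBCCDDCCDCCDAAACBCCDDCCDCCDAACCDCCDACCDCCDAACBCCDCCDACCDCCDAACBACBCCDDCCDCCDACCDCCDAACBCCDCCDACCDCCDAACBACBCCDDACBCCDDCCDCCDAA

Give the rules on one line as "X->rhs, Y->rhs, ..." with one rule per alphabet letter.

A->ACB, B->D, C->CCD, D->A

  step 4 ⇒ step 5: CCDCCDACCDCCDAACBCCDCCDACCDCCDAACBACBCCDDACBCCDDCCDCCDACCDCCDAACBCCDCCDACCDCCDAACBACBCCDD ⇒ CCD·CCD·A·CCD·CCD·A·ACB·CCD·CCD·A·CCD·CCD·A·ACB·ACB·CCD·D·CCD·CCD·A·CCD·CCD·A·ACB·CCD·CCD·A·CCD·CCD·A·ACB·ACB·CCD·D·ACB·CCD·D·CCD·CCD·A·A·ACB·CCD·D·CCD·CCD·A·A·CCD·CCD·A·CCD·CCD·A·ACB·CCD·CCD·A·CCD·CCD·A·ACB·ACB·CCD·D·CCD·CCD·A·CCD·CCD·A·ACB·CCD·CCD·A·CCD·CCD·A·ACB·ACB·CCD·D·ACB·CCD·D·CCD·CCD·A·A
    A ↦ ACB
    B ↦ D
    C ↦ CCD
    D ↦ A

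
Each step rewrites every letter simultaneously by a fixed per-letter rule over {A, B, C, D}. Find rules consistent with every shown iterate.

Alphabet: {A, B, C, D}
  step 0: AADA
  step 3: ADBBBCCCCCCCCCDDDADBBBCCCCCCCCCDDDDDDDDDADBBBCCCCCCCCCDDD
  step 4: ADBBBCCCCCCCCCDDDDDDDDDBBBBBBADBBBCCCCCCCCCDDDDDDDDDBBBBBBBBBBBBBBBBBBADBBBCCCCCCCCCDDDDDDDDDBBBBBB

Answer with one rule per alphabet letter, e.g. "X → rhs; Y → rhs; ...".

  step 3 ⇒ step 4: ADBBBCCCCCCCCCDDDADBBBCCCCCCCCCDDDDDDDDDADBBBCCCCCCCCCDDD ⇒ ADB·BB·CCC·CCC·CCC·D·D·D·D·D·D·D·D·D·BB·BB·BB·ADB·BB·CCC·CCC·CCC·D·D·D·D·D·D·D·D·D·BB·BB·BB·BB·BB·BB·BB·BB·BB·ADB·BB·CCC·CCC·CCC·D·D·D·D·D·D·D·D·D·BB·BB·BB
    A ↦ ADB
    B ↦ CCC
    C ↦ D
    D ↦ BB

A->ADB, B->CCC, C->D, D->BB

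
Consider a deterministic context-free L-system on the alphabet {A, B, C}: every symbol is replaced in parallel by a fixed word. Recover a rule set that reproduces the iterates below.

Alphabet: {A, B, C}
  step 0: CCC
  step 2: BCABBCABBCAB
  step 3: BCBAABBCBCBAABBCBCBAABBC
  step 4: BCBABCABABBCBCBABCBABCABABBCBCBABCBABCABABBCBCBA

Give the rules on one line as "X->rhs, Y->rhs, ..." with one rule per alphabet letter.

  step 3 ⇒ step 4: BCBAABBCBCBAABBCBCBAABBC ⇒ BC·BA·BC·AB·AB·BC·BC·BA·BC·BA·BC·AB·AB·BC·BC·BA·BC·BA·BC·AB·AB·BC·BC·BA
    A ↦ AB
    B ↦ BC
    C ↦ BA

A->AB, B->BC, C->BA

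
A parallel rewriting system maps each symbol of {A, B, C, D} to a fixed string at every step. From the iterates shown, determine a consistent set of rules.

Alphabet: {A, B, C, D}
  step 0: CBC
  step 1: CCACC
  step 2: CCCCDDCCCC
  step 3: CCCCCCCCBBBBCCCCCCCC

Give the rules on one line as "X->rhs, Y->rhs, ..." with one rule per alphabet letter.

  step 2 ⇒ step 3: CCCCDDCCCC ⇒ CC·CC·CC·CC·BB·BB·CC·CC·CC·CC
    C ↦ CC
    D ↦ BB
  step 1 ⇒ step 2: CCACC ⇒ CC·CC·DD·CC·CC
    A ↦ DD
  step 0 ⇒ step 1: CBC ⇒ CC·A·CC
    B ↦ A

A->DD, B->A, C->CC, D->BB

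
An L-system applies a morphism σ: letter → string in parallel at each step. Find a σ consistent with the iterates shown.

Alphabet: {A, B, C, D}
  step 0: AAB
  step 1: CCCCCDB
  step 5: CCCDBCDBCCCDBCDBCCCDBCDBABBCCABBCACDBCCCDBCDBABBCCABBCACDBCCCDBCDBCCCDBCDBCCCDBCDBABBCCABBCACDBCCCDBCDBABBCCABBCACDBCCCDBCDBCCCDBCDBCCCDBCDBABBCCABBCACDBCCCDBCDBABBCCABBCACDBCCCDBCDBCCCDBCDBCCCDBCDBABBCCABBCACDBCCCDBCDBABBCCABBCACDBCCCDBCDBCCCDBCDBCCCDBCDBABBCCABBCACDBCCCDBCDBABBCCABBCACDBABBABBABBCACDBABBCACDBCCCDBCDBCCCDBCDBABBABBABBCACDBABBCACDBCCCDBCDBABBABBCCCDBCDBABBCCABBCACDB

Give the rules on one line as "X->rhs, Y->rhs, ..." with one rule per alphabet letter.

  step 0 ⇒ step 1: AAB ⇒ CC·CC·CDB
    A ↦ CC
    B ↦ CDB
    C ↦ ABB  (constrained at step 1)
    D ↦ CA  (constrained at step 1)

A->CC, B->CDB, C->ABB, D->CA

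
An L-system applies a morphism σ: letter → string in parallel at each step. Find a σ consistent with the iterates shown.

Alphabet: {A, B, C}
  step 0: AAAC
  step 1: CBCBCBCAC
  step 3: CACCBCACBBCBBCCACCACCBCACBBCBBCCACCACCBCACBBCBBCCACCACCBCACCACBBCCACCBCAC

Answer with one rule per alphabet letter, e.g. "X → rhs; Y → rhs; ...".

A->CB, B->BBC, C->CAC

  step 0 ⇒ step 1: AAAC ⇒ CB·CB·CB·CAC
    A ↦ CB
    C ↦ CAC
    B ↦ BBC  (constrained at step 1)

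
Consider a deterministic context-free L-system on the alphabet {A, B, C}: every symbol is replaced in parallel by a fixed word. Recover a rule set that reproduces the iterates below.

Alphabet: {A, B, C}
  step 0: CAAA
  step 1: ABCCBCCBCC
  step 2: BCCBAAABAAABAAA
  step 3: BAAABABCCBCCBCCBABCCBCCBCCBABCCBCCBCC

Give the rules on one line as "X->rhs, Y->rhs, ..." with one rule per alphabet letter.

A->BCC, B->BA, C->A

  step 2 ⇒ step 3: BCCBAAABAAABAAA ⇒ BA·A·A·BA·BCC·BCC·BCC·BA·BCC·BCC·BCC·BA·BCC·BCC·BCC
    A ↦ BCC
    B ↦ BA
    C ↦ A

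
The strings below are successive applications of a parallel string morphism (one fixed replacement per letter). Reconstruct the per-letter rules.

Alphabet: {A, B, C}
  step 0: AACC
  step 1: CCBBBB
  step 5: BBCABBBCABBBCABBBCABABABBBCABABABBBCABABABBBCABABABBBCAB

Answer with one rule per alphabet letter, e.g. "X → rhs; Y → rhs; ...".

A->C, B->AB, C->BB

  step 0 ⇒ step 1: AACC ⇒ C·C·BB·BB
    A ↦ C
    C ↦ BB
    B ↦ AB  (constrained at step 1)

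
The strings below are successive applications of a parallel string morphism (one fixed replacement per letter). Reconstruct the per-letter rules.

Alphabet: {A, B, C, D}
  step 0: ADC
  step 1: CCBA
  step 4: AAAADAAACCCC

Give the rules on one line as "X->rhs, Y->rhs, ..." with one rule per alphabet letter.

A->CC, B->DA, C->A, D->B

  step 0 ⇒ step 1: ADC ⇒ CC·B·A
    A ↦ CC
    C ↦ A
    D ↦ B
    B ↦ DA  (constrained at step 1)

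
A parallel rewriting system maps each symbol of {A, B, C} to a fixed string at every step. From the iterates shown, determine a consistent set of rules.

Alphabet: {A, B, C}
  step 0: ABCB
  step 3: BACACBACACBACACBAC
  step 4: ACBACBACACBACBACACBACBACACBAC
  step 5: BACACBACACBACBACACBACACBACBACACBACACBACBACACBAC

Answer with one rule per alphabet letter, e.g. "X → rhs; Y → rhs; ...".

  step 4 ⇒ step 5: ACBACBACACBACBACACBACBACACBAC ⇒ B·AC·AC·B·AC·AC·B·AC·B·AC·AC·B·AC·AC·B·AC·B·AC·AC·B·AC·AC·B·AC·B·AC·AC·B·AC
    A ↦ B
    B ↦ AC
    C ↦ AC

A->B, B->AC, C->AC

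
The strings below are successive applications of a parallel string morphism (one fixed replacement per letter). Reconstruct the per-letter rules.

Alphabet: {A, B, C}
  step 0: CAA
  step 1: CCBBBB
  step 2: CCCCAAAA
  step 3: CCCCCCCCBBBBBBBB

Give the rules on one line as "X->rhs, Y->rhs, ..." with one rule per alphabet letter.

  step 2 ⇒ step 3: CCCCAAAA ⇒ CC·CC·CC·CC·BB·BB·BB·BB
    A ↦ BB
    C ↦ CC
  step 1 ⇒ step 2: CCBBBB ⇒ CC·CC·A·A·A·A
    B ↦ A

A->BB, B->A, C->CC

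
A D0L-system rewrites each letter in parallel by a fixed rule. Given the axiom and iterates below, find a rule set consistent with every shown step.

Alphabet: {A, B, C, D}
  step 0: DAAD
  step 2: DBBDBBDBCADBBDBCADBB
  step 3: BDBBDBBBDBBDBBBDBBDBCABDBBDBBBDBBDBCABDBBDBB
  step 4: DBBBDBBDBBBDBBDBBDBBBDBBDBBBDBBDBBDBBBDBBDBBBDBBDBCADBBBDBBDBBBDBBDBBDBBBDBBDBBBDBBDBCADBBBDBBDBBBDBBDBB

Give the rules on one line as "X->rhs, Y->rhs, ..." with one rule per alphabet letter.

A->BCA, B->DBB, C->D, D->B

  step 3 ⇒ step 4: BDBBDBBBDBBDBBBDBBDBCABDBBDBBBDBBDBCABDBBDBB ⇒ DBB·B·DBB·DBB·B·DBB·DBB·DBB·B·DBB·DBB·B·DBB·DBB·DBB·B·DBB·DBB·B·DBB·D·BCA·DBB·B·DBB·DBB·B·DBB·DBB·DBB·B·DBB·DBB·B·DBB·D·BCA·DBB·B·DBB·DBB·B·DBB·DBB
    A ↦ BCA
    B ↦ DBB
    C ↦ D
    D ↦ B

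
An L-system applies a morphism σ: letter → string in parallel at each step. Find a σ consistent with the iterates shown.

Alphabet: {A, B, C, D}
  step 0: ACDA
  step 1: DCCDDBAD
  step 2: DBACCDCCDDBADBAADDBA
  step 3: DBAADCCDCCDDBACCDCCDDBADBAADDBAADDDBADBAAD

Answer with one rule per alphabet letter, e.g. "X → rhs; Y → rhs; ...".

  step 2 ⇒ step 3: DBACCDCCDDBADBAADDBA ⇒ DBA·A·D·CCD·CCD·DBA·CCD·CCD·DBA·DBA·A·D·DBA·A·D·D·DBA·DBA·A·D
    A ↦ D
    B ↦ A
    C ↦ CCD
    D ↦ DBA

A->D, B->A, C->CCD, D->DBA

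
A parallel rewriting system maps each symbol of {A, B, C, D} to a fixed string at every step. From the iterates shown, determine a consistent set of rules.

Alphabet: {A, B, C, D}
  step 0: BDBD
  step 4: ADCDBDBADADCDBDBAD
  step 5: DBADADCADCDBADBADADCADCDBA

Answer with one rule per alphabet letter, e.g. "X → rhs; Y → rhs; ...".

  step 4 ⇒ step 5: ADCDBDBADADCDBDBAD ⇒ DB·A·D·A·DC·A·DC·DB·A·DB·A·D·A·DC·A·DC·DB·A
    A ↦ DB
    B ↦ DC
    C ↦ D
    D ↦ A

A->DB, B->DC, C->D, D->A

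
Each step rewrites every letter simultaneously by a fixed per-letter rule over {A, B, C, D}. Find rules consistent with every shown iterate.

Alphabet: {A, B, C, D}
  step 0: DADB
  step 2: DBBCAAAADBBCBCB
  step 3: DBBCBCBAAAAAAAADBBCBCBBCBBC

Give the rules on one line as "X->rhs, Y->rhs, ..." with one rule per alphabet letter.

A->AA, B->BC, C->B, D->DB

  step 2 ⇒ step 3: DBBCAAAADBBCBCB ⇒ DB·BC·BC·B·AA·AA·AA·AA·DB·BC·BC·B·BC·B·BC
    A ↦ AA
    B ↦ BC
    C ↦ B
    D ↦ DB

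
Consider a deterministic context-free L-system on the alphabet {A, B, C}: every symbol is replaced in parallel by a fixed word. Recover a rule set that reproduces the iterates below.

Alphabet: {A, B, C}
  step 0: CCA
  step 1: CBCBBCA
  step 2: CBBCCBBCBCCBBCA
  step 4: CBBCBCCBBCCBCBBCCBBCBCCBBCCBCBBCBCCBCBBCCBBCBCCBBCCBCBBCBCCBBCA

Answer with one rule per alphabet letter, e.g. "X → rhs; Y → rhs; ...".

A->BCA, B->BC, C->CB

  step 1 ⇒ step 2: CBCBBCA ⇒ CB·BC·CB·BC·BC·CB·BCA
    A ↦ BCA
    B ↦ BC
    C ↦ CB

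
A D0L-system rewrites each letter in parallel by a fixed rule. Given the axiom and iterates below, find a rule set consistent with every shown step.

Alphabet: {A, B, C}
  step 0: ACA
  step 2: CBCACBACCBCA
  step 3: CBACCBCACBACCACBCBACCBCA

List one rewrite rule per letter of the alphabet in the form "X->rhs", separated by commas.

  step 2 ⇒ step 3: CBCACBACCBCA ⇒ CB·AC·CB·CA·CB·AC·CA·CB·CB·AC·CB·CA
    A ↦ CA
    B ↦ AC
    C ↦ CB

A->CA, B->AC, C->CB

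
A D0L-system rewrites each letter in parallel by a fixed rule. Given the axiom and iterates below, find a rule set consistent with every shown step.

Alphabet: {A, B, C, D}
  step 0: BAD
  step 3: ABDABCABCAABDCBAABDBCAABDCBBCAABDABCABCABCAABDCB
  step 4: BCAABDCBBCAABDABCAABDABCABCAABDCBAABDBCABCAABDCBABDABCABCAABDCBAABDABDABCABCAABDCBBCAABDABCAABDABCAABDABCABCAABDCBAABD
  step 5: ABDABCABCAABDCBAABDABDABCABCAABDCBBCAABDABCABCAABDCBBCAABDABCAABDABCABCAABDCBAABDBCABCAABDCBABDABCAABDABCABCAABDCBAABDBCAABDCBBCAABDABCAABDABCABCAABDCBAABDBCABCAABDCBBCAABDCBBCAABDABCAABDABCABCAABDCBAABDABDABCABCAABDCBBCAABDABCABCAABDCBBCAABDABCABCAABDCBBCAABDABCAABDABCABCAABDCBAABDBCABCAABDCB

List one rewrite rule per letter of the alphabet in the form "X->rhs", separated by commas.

A->BCA, B->ABD, C->A, D->CB

  step 4 ⇒ step 5: BCAABDCBBCAABDABCAABDABCABCAABDCBAABDBCABCAABDCBABDABCABCAABDCBAABDABDABCABCAABDCBBCAABDABCAABDABCAABDABCABCAABDCBAABD ⇒ ABD·A·BCA·BCA·ABD·CB·A·ABD·ABD·A·BCA·BCA·ABD·CB·BCA·ABD·A·BCA·BCA·ABD·CB·BCA·ABD·A·BCA·ABD·A·BCA·BCA·ABD·CB·A·ABD·BCA·BCA·ABD·CB·ABD·A·BCA·ABD·A·BCA·BCA·ABD·CB·A·ABD·BCA·ABD·CB·BCA·ABD·A·BCA·ABD·A·BCA·BCA·ABD·CB·A·ABD·BCA·BCA·ABD·CB·BCA·ABD·CB·BCA·ABD·A·BCA·ABD·A·BCA·BCA·ABD·CB·A·ABD·ABD·A·BCA·BCA·ABD·CB·BCA·ABD·A·BCA·BCA·ABD·CB·BCA·ABD·A·BCA·BCA·ABD·CB·BCA·ABD·A·BCA·ABD·A·BCA·BCA·ABD·CB·A·ABD·BCA·BCA·ABD·CB
    A ↦ BCA
    B ↦ ABD
    C ↦ A
    D ↦ CB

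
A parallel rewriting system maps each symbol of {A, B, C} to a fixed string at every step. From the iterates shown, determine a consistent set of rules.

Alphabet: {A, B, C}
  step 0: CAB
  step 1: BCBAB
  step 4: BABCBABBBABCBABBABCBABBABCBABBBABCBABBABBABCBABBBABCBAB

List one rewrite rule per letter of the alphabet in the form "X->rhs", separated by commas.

A->C, B->BAB, C->B

  step 0 ⇒ step 1: CAB ⇒ B·C·BAB
    A ↦ C
    B ↦ BAB
    C ↦ B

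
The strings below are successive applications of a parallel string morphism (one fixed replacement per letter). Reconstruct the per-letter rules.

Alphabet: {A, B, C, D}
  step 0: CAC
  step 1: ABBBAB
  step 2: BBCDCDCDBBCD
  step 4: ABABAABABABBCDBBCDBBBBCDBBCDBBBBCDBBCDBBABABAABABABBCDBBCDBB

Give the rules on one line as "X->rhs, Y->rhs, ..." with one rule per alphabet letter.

  step 1 ⇒ step 2: ABBBAB ⇒ BB·CD·CD·CD·BB·CD
    A ↦ BB
    B ↦ CD
  step 0 ⇒ step 1: CAC ⇒ AB·BB·AB
    C ↦ AB
    D ↦ ABA  (constrained at step 2)

A->BB, B->CD, C->AB, D->ABA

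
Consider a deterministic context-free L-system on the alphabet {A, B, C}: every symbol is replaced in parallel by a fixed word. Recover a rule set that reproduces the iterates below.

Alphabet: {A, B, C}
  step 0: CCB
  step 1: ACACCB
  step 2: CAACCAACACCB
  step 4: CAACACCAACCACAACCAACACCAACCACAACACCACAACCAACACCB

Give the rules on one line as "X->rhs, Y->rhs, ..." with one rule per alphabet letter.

A->CA, B->CB, C->AC

  step 1 ⇒ step 2: ACACCB ⇒ CA·AC·CA·AC·AC·CB
    A ↦ CA
    B ↦ CB
    C ↦ AC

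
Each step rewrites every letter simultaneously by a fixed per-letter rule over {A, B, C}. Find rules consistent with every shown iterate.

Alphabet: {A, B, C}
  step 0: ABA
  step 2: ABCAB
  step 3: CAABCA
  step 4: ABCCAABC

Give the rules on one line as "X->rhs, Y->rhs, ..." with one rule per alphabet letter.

A->C, B->A, C->AB

  step 3 ⇒ step 4: CAABCA ⇒ AB·C·C·A·AB·C
    A ↦ C
    B ↦ A
    C ↦ AB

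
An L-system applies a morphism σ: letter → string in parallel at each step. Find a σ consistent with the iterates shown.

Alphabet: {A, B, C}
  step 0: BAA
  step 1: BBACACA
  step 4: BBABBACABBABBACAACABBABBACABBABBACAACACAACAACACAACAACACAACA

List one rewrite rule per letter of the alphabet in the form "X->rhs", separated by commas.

A->CA, B->BBA, C->A

  step 0 ⇒ step 1: BAA ⇒ BBA·CA·CA
    A ↦ CA
    B ↦ BBA
    C ↦ A  (constrained at step 1)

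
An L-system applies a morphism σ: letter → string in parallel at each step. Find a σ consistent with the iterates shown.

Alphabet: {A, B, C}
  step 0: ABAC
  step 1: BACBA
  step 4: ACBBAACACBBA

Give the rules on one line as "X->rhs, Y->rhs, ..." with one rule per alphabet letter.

  step 0 ⇒ step 1: ABAC ⇒ B·AC·B·A
    A ↦ B
    B ↦ AC
    C ↦ A

A->B, B->AC, C->A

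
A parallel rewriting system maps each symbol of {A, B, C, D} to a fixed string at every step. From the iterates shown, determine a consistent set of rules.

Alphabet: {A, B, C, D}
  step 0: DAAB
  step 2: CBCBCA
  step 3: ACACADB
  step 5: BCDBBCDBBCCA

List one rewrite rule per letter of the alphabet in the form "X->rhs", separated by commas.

A->DB, B->C, C->A, D->B

  step 2 ⇒ step 3: CBCBCA ⇒ A·C·A·C·A·DB
    A ↦ DB
    B ↦ C
    C ↦ A
    D ↦ B  (constrained at step 0)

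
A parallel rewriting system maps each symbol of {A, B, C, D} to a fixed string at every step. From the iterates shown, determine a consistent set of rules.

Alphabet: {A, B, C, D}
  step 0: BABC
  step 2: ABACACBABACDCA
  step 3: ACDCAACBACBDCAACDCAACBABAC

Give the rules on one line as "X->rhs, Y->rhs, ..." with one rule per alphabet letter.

  step 2 ⇒ step 3: ABACACBABACDCA ⇒ AC·DCA·AC·B·AC·B·DCA·AC·DCA·AC·B·A·B·AC
    A ↦ AC
    B ↦ DCA
    C ↦ B
    D ↦ A

A->AC, B->DCA, C->B, D->A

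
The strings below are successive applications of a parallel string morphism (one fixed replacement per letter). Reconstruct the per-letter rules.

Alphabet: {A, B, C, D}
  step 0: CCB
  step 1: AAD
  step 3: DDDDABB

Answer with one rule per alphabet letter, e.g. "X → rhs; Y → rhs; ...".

A->BB, B->D, C->A, D->CA

  step 0 ⇒ step 1: CCB ⇒ A·A·D
    B ↦ D
    C ↦ A
    A ↦ BB  (constrained at step 1)
    D ↦ CA  (constrained at step 1)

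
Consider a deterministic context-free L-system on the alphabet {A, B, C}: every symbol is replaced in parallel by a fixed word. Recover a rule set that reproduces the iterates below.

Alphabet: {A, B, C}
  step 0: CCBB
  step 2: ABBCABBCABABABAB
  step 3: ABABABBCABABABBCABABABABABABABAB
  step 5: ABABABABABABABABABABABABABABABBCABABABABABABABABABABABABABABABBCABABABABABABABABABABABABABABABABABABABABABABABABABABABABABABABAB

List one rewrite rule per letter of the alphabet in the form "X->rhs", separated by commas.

A->AB, B->AB, C->BC

  step 2 ⇒ step 3: ABBCABBCABABABAB ⇒ AB·AB·AB·BC·AB·AB·AB·BC·AB·AB·AB·AB·AB·AB·AB·AB
    A ↦ AB
    B ↦ AB
    C ↦ BC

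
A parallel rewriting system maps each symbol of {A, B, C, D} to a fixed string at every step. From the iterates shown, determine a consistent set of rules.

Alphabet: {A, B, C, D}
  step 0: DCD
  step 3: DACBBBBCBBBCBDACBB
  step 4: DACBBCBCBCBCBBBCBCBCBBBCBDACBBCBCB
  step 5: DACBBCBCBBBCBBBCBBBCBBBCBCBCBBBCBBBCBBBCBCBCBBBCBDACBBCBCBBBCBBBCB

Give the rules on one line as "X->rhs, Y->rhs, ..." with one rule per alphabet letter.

A->C, B->CB, C->BB, D->DA

  step 4 ⇒ step 5: DACBBCBCBCBCBBBCBCBCBBBCBDACBBCBCB ⇒ DA·C·BB·CB·CB·BB·CB·BB·CB·BB·CB·BB·CB·CB·CB·BB·CB·BB·CB·BB·CB·CB·CB·BB·CB·DA·C·BB·CB·CB·BB·CB·BB·CB
    A ↦ C
    B ↦ CB
    C ↦ BB
    D ↦ DA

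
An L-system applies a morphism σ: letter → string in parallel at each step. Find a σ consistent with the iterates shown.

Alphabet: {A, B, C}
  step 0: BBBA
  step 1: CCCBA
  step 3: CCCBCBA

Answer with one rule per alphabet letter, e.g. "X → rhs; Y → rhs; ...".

A->BA, B->C, C->B

  step 0 ⇒ step 1: BBBA ⇒ C·C·C·BA
    A ↦ BA
    B ↦ C
    C ↦ B  (constrained at step 1)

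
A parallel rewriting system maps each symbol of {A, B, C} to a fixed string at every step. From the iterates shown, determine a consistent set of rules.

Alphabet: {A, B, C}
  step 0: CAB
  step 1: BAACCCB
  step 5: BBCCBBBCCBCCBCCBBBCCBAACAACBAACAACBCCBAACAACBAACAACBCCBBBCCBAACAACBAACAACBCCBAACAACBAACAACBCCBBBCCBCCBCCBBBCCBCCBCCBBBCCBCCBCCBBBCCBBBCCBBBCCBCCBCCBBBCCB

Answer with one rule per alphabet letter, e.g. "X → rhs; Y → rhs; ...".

A->AAC, B->CCB, C->B

  step 0 ⇒ step 1: CAB ⇒ B·AAC·CCB
    A ↦ AAC
    B ↦ CCB
    C ↦ B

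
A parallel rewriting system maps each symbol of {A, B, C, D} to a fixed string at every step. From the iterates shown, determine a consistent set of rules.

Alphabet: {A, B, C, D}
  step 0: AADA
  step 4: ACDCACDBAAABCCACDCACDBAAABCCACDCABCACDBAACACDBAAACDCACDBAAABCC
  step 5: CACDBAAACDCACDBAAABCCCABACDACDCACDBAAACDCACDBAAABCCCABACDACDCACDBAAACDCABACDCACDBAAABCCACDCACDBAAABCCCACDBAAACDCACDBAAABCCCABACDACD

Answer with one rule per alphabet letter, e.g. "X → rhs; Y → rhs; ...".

A->C, B->AB, C->ACD, D->BAA

  step 4 ⇒ step 5: ACDCACDBAAABCCACDCACDBAAABCCACDCABCACDBAACACDBAAACDCACDBAAABCC ⇒ C·ACD·BAA·ACD·C·ACD·BAA·AB·C·C·C·AB·ACD·ACD·C·ACD·BAA·ACD·C·ACD·BAA·AB·C·C·C·AB·ACD·ACD·C·ACD·BAA·ACD·C·AB·ACD·C·ACD·BAA·AB·C·C·ACD·C·ACD·BAA·AB·C·C·C·ACD·BAA·ACD·C·ACD·BAA·AB·C·C·C·AB·ACD·ACD
    A ↦ C
    B ↦ AB
    C ↦ ACD
    D ↦ BAA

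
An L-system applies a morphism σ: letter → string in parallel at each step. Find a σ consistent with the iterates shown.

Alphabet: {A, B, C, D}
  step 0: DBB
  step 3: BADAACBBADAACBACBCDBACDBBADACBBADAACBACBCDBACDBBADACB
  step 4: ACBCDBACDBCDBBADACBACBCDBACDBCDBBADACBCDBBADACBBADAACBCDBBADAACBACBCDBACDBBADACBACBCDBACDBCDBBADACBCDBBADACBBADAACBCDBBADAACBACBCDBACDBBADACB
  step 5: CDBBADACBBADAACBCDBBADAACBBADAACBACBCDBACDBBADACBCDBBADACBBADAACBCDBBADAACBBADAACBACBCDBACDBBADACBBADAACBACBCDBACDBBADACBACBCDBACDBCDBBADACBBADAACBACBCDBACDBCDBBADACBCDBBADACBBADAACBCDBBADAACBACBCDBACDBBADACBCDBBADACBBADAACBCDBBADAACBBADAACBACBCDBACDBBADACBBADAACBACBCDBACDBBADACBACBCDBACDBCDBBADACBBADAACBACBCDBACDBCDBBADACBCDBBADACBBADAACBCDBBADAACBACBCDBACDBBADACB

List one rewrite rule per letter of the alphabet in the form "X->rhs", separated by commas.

A->CDB, B->ACB, C->BAD, D->A

  step 4 ⇒ step 5: ACBCDBACDBCDBBADACBACBCDBACDBCDBBADACBCDBBADACBBADAACBCDBBADAACBACBCDBACDBBADACBACBCDBACDBCDBBADACBCDBBADACBBADAACBCDBBADAACBACBCDBACDBBADACB ⇒ CDB·BAD·ACB·BAD·A·ACB·CDB·BAD·A·ACB·BAD·A·ACB·ACB·CDB·A·CDB·BAD·ACB·CDB·BAD·ACB·BAD·A·ACB·CDB·BAD·A·ACB·BAD·A·ACB·ACB·CDB·A·CDB·BAD·ACB·BAD·A·ACB·ACB·CDB·A·CDB·BAD·ACB·ACB·CDB·A·CDB·CDB·BAD·ACB·BAD·A·ACB·ACB·CDB·A·CDB·CDB·BAD·ACB·CDB·BAD·ACB·BAD·A·ACB·CDB·BAD·A·ACB·ACB·CDB·A·CDB·BAD·ACB·CDB·BAD·ACB·BAD·A·ACB·CDB·BAD·A·ACB·BAD·A·ACB·ACB·CDB·A·CDB·BAD·ACB·BAD·A·ACB·ACB·CDB·A·CDB·BAD·ACB·ACB·CDB·A·CDB·CDB·BAD·ACB·BAD·A·ACB·ACB·CDB·A·CDB·CDB·BAD·ACB·CDB·BAD·ACB·BAD·A·ACB·CDB·BAD·A·ACB·ACB·CDB·A·CDB·BAD·ACB
    A ↦ CDB
    B ↦ ACB
    C ↦ BAD
    D ↦ A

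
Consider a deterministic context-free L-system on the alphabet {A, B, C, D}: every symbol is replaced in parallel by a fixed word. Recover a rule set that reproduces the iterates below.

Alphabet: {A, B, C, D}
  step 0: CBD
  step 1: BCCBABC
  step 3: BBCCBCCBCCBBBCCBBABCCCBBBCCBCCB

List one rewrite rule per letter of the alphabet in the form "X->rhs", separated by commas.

  step 0 ⇒ step 1: CBD ⇒ B·CCB·ABC
    B ↦ CCB
    C ↦ B
    D ↦ ABC
    A ↦ CDB  (constrained at step 1)

A->CDB, B->CCB, C->B, D->ABC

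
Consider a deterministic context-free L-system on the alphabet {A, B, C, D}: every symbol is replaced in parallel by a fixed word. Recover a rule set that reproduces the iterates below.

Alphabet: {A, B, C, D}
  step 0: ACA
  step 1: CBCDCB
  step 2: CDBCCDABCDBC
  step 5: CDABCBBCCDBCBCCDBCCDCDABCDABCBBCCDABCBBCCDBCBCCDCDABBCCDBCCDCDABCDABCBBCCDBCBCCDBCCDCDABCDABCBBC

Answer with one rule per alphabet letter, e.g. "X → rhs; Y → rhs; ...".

  step 1 ⇒ step 2: CBCDCB ⇒ CD·BC·CD·AB·CD·BC
    B ↦ BC
    C ↦ CD
    D ↦ AB
  step 0 ⇒ step 1: ACA ⇒ CB·CD·CB
    A ↦ CB

A->CB, B->BC, C->CD, D->AB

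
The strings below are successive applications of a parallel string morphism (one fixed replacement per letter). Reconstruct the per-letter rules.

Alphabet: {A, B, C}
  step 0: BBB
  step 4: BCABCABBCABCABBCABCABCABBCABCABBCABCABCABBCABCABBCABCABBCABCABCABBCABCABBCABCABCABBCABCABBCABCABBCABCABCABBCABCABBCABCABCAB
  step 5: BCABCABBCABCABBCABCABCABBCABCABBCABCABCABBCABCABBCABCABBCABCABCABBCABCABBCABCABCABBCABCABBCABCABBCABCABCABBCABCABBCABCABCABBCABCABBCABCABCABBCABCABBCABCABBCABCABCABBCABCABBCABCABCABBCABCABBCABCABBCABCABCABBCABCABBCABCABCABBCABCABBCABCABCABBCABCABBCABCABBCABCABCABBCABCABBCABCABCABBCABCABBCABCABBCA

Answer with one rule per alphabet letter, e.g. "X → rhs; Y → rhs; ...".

A->AB, B->BCA, C->BC

  step 4 ⇒ step 5: BCABCABBCABCABBCABCABCABBCABCABBCABCABCABBCABCABBCABCABBCABCABCABBCABCABBCABCABCABBCABCABBCABCABBCABCABCABBCABCABBCABCABCAB ⇒ BCA·BC·AB·BCA·BC·AB·BCA·BCA·BC·AB·BCA·BC·AB·BCA·BCA·BC·AB·BCA·BC·AB·BCA·BC·AB·BCA·BCA·BC·AB·BCA·BC·AB·BCA·BCA·BC·AB·BCA·BC·AB·BCA·BC·AB·BCA·BCA·BC·AB·BCA·BC·AB·BCA·BCA·BC·AB·BCA·BC·AB·BCA·BCA·BC·AB·BCA·BC·AB·BCA·BC·AB·BCA·BCA·BC·AB·BCA·BC·AB·BCA·BCA·BC·AB·BCA·BC·AB·BCA·BC·AB·BCA·BCA·BC·AB·BCA·BC·AB·BCA·BCA·BC·AB·BCA·BC·AB·BCA·BCA·BC·AB·BCA·BC·AB·BCA·BC·AB·BCA·BCA·BC·AB·BCA·BC·AB·BCA·BCA·BC·AB·BCA·BC·AB·BCA·BC·AB·BCA
    A ↦ AB
    B ↦ BCA
    C ↦ BC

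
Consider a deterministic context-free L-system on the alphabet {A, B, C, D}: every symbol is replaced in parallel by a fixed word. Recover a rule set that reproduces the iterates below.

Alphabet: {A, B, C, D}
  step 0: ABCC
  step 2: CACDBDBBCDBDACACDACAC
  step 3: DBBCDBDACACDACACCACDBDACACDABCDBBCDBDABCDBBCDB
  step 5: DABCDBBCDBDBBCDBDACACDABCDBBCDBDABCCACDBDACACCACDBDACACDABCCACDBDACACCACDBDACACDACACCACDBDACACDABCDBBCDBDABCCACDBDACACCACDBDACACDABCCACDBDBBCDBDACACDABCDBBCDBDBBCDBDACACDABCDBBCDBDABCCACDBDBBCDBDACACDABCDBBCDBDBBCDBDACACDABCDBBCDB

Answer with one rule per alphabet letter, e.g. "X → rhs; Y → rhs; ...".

A->BC, B->CAC, C->DB, D->DA

  step 2 ⇒ step 3: CACDBDBBCDBDACACDACAC ⇒ DB·BC·DB·DA·CAC·DA·CAC·CAC·DB·DA·CAC·DA·BC·DB·BC·DB·DA·BC·DB·BC·DB
    A ↦ BC
    B ↦ CAC
    C ↦ DB
    D ↦ DA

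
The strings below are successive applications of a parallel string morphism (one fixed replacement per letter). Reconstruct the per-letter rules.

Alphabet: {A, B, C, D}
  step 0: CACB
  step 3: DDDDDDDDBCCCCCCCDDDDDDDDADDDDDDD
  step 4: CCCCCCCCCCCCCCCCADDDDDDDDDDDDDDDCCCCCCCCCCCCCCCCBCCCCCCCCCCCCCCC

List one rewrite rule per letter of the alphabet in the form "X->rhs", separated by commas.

  step 3 ⇒ step 4: DDDDDDDDBCCCCCCCDDDDDDDDADDDDDDD ⇒ CC·CC·CC·CC·CC·CC·CC·CC·AD·DD·DD·DD·DD·DD·DD·DD·CC·CC·CC·CC·CC·CC·CC·CC·BC·CC·CC·CC·CC·CC·CC·CC
    A ↦ BC
    B ↦ AD
    C ↦ DD
    D ↦ CC

A->BC, B->AD, C->DD, D->CC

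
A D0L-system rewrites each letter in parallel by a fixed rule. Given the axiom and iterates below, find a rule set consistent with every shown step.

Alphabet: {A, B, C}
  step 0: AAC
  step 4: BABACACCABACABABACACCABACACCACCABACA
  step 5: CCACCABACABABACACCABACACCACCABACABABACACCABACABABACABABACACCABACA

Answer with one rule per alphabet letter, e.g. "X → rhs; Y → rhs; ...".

  step 4 ⇒ step 5: BABACACCABACABABACACCABACACCACCABACA ⇒ C·CA·C·CA·BA·CA·BA·BA·CA·C·CA·BA·CA·C·CA·C·CA·BA·CA·BA·BA·CA·C·CA·BA·CA·BA·BA·CA·BA·BA·CA·C·CA·BA·CA
    A ↦ CA
    B ↦ C
    C ↦ BA

A->CA, B->C, C->BA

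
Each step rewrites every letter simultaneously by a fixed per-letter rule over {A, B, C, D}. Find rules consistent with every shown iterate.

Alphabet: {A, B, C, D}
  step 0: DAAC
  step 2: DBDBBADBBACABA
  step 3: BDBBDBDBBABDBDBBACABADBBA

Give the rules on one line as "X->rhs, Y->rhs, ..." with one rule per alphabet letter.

A->BA, B->DB, C->CA, D->B

  step 2 ⇒ step 3: DBDBBADBBACABA ⇒ B·DB·B·DB·DB·BA·B·DB·DB·BA·CA·BA·DB·BA
    A ↦ BA
    B ↦ DB
    C ↦ CA
    D ↦ B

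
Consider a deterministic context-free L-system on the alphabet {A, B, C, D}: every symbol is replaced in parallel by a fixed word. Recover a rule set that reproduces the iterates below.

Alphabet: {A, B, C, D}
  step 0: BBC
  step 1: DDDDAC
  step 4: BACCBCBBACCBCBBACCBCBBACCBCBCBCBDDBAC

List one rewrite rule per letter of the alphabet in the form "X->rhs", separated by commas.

A->B, B->DD, C->AC, D->CB

  step 0 ⇒ step 1: BBC ⇒ DD·DD·AC
    B ↦ DD
    C ↦ AC
    A ↦ B  (constrained at step 1)
    D ↦ CB  (constrained at step 1)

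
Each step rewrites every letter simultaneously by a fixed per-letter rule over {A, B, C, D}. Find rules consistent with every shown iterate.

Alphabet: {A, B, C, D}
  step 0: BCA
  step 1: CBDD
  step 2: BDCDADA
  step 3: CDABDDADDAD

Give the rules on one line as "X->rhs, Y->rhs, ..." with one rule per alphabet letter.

A->D, B->C, C->BD, D->DA

  step 2 ⇒ step 3: BDCDADA ⇒ C·DA·BD·DA·D·DA·D
    A ↦ D
    B ↦ C
    C ↦ BD
    D ↦ DA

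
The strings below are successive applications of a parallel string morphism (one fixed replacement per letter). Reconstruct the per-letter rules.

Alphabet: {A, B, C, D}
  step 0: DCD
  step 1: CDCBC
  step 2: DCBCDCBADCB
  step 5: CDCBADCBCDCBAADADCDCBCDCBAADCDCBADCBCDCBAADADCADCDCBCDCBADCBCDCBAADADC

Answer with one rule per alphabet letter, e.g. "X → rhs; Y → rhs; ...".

A->AD, B->A, C->DCB, D->C

  step 1 ⇒ step 2: CDCBC ⇒ DCB·C·DCB·A·DCB
    B ↦ A
    C ↦ DCB
    D ↦ C
    A ↦ AD  (constrained at step 2)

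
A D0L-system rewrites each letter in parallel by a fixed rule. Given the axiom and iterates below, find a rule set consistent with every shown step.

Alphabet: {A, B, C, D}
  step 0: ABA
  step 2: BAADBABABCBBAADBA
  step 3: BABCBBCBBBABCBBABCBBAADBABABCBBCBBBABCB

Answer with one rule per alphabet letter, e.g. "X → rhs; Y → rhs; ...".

A->BCB, B->BA, C->AD, D->B

  step 2 ⇒ step 3: BAADBABABCBBAADBA ⇒ BA·BCB·BCB·B·BA·BCB·BA·BCB·BA·AD·BA·BA·BCB·BCB·B·BA·BCB
    A ↦ BCB
    B ↦ BA
    C ↦ AD
    D ↦ B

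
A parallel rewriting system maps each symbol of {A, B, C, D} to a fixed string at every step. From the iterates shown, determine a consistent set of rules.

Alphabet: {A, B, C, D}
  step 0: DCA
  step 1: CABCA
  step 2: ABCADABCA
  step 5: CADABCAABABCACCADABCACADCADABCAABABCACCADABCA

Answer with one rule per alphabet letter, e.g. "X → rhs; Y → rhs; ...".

A->CA, B->D, C->AB, D->C

  step 1 ⇒ step 2: CABCA ⇒ AB·CA·D·AB·CA
    A ↦ CA
    B ↦ D
    C ↦ AB
  step 0 ⇒ step 1: DCA ⇒ C·AB·CA
    D ↦ C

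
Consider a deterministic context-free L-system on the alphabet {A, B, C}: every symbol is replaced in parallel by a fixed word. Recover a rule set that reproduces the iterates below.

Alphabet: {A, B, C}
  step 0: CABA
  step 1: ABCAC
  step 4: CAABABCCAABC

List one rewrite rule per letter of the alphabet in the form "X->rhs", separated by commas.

  step 0 ⇒ step 1: CABA ⇒ AB·C·A·C
    A ↦ C
    B ↦ A
    C ↦ AB

A->C, B->A, C->AB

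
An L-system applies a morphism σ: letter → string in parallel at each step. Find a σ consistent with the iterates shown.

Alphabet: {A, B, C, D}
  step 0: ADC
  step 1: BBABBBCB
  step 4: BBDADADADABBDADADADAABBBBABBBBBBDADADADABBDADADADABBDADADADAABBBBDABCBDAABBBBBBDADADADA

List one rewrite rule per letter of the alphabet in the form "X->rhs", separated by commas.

A->BB, B->DA, C->BCB, D->ABB

  step 0 ⇒ step 1: ADC ⇒ BB·ABB·BCB
    A ↦ BB
    C ↦ BCB
    D ↦ ABB
    B ↦ DA  (constrained at step 1)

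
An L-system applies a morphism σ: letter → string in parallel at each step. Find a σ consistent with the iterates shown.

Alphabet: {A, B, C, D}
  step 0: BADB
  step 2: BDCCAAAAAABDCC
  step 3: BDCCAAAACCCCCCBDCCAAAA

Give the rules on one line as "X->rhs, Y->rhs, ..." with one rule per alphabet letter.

A->C, B->BD, C->AA, D->CC

  step 2 ⇒ step 3: BDCCAAAAAABDCC ⇒ BD·CC·AA·AA·C·C·C·C·C·C·BD·CC·AA·AA
    A ↦ C
    B ↦ BD
    C ↦ AA
    D ↦ CC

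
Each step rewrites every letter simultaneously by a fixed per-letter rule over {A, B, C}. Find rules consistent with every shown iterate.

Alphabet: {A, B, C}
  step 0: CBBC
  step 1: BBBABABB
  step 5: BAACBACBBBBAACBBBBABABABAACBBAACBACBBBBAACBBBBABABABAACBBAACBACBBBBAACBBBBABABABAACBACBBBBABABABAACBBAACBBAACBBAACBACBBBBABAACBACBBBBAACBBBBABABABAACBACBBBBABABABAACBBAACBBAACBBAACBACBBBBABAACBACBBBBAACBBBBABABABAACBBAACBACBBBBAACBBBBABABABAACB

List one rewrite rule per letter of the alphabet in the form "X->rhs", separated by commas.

  step 0 ⇒ step 1: CBBC ⇒ BB·BA·BA·BB
    B ↦ BA
    C ↦ BB
    A ↦ ACB  (constrained at step 1)

A->ACB, B->BA, C->BB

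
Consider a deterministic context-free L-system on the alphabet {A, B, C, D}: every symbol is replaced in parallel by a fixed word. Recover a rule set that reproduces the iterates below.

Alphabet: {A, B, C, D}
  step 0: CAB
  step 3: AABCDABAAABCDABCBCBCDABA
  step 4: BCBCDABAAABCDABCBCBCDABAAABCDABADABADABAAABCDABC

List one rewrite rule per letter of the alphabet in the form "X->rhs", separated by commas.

A->BC, B->DA, C->BA, D->AA

  step 3 ⇒ step 4: AABCDABAAABCDABCBCBCDABA ⇒ BC·BC·DA·BA·AA·BC·DA·BC·BC·BC·DA·BA·AA·BC·DA·BA·DA·BA·DA·BA·AA·BC·DA·BC
    A ↦ BC
    B ↦ DA
    C ↦ BA
    D ↦ AA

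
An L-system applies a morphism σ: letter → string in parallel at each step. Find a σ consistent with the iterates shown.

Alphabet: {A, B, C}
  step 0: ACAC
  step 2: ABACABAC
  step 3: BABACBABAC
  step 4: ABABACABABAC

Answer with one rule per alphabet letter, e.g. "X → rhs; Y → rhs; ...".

  step 3 ⇒ step 4: BABACBABAC ⇒ A·B·A·B·AC·A·B·A·B·AC
    A ↦ B
    B ↦ A
    C ↦ AC

A->B, B->A, C->AC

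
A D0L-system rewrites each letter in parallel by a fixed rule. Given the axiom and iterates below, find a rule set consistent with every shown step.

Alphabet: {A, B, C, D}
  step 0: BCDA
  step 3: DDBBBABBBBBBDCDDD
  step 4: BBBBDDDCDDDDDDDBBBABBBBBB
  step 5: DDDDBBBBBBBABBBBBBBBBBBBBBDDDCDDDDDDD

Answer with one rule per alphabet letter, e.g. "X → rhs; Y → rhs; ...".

A->CD, B->D, C->BA, D->BB

  step 4 ⇒ step 5: BBBBDDDCDDDDDDDBBBABBBBBB ⇒ D·D·D·D·BB·BB·BB·BA·BB·BB·BB·BB·BB·BB·BB·D·D·D·CD·D·D·D·D·D·D
    A ↦ CD
    B ↦ D
    C ↦ BA
    D ↦ BB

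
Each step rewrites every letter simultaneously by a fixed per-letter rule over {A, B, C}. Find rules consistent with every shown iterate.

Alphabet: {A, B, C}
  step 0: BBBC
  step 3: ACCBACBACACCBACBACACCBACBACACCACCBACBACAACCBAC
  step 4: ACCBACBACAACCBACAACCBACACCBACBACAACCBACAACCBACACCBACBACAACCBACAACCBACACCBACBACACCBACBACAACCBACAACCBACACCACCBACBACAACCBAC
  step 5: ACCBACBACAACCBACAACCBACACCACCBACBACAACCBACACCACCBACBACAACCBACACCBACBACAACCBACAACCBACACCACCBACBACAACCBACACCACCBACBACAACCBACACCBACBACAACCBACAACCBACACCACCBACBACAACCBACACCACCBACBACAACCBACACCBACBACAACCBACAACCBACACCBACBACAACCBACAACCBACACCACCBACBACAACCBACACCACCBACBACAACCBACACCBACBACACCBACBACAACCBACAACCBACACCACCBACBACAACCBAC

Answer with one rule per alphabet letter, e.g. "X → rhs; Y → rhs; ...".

  step 4 ⇒ step 5: ACCBACBACAACCBACAACCBACACCBACBACAACCBACAACCBACACCBACBACAACCBACAACCBACACCBACBACACCBACBACAACCBACAACCBACACCACCBACBACAACCBAC ⇒ ACC·BAC·BAC·A·ACC·BAC·A·ACC·BAC·ACC·ACC·BAC·BAC·A·ACC·BAC·ACC·ACC·BAC·BAC·A·ACC·BAC·ACC·BAC·BAC·A·ACC·BAC·A·ACC·BAC·ACC·ACC·BAC·BAC·A·ACC·BAC·ACC·ACC·BAC·BAC·A·ACC·BAC·ACC·BAC·BAC·A·ACC·BAC·A·ACC·BAC·ACC·ACC·BAC·BAC·A·ACC·BAC·ACC·ACC·BAC·BAC·A·ACC·BAC·ACC·BAC·BAC·A·ACC·BAC·A·ACC·BAC·ACC·BAC·BAC·A·ACC·BAC·A·ACC·BAC·ACC·ACC·BAC·BAC·A·ACC·BAC·ACC·ACC·BAC·BAC·A·ACC·BAC·ACC·BAC·BAC·ACC·BAC·BAC·A·ACC·BAC·A·ACC·BAC·ACC·ACC·BAC·BAC·A·ACC·BAC
    A ↦ ACC
    B ↦ A
    C ↦ BAC

A->ACC, B->A, C->BAC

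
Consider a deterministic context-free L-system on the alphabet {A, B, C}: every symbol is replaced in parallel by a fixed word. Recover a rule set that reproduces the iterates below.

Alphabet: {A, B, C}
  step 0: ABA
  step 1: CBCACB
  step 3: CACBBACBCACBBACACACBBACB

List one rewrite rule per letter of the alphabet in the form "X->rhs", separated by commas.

A->CB, B->CA, C->BA

  step 0 ⇒ step 1: ABA ⇒ CB·CA·CB
    A ↦ CB
    B ↦ CA
    C ↦ BA  (constrained at step 1)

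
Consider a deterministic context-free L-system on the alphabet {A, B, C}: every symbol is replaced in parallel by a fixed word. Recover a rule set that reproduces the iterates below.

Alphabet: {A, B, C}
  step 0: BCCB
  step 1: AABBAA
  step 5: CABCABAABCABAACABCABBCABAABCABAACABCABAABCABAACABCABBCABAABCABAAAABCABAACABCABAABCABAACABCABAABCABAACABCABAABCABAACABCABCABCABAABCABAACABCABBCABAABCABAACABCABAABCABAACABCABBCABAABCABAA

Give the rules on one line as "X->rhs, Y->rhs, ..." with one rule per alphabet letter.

  step 0 ⇒ step 1: BCCB ⇒ AA·B·B·AA
    B ↦ AA
    C ↦ B
    A ↦ CAB  (constrained at step 1)

A->CAB, B->AA, C->B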